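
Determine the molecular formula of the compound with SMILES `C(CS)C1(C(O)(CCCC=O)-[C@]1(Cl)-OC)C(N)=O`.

C11H18ClNO4S

Heavy atoms from the SMILES: 11 C, 1 Cl, 1 N, 4 O, 1 S.
Implicit hydrogens by atom environment:
  5 × C: 2 H each → 10
  4 × C: no H
  3 × O: no H
  1 × C: 3 H
  1 × C: 1 H
  1 × Cl: no H
  1 × N: 2 H
  1 × O: 1 H
  1 × S: 1 H
  Total hydrogens = 18.
Molecular formula: C11H18ClNO4S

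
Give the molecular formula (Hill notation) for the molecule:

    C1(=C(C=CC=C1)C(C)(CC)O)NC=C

C12H17NO

Heavy atoms from the SMILES: 12 C, 1 N, 1 O.
Implicit hydrogens by atom environment:
  4 × C (aromatic): 1 H each → 4
  2 × C: 3 H each → 6
  2 × C: 2 H each → 4
  2 × C (aromatic): no H
  1 × C: 1 H
  1 × C: no H
  1 × N: 1 H
  1 × O: 1 H
  Total hydrogens = 17.
Molecular formula: C12H17NO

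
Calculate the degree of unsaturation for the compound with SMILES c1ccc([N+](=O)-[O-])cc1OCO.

Molecular formula from the SMILES: C7H7NO4.
DoU = (2C + 2 + N − H − X)/2 = (2·7 + 2 + 1 − 7 − 0)/2 = 10/2 = 5.
(Structurally: 1 ring(s) + 4 π bond(s) = 5.)

5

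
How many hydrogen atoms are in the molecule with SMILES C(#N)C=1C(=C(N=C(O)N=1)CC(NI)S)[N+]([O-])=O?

Hydrogens are implicit in SMILES; fill each atom to its normal valence:
  4 × C (aromatic): no H
  2 × N (aromatic): no H
  1 × C: 2 H
  1 × C: 1 H
  1 × C: no H
  1 × I: no H
  1 × N: 1 H
  1 × N (charge +1): no H
  1 × N: no H
  1 × O: 1 H
  1 × O: no H
  1 × O (charge -1): no H
  1 × S: 1 H
  Total hydrogens = 6.

6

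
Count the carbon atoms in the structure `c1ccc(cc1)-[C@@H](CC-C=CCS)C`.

13

The symbol for carbon appears 13 times in the SMILES. Lowercase c denotes aromatic carbon and counts toward C.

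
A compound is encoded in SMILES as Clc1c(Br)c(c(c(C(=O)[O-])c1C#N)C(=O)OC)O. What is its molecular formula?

Heavy atoms from the SMILES: 1 Br, 10 C, 1 Cl, 1 N, 5 O.
Implicit hydrogens by atom environment:
  6 × C (aromatic): no H
  3 × C: no H
  3 × O: no H
  1 × Br: no H
  1 × C: 3 H
  1 × Cl: no H
  1 × N: no H
  1 × O: 1 H
  1 × O (charge -1): no H
  Total hydrogens = 4.
Net charge -1.
Molecular formula: C10H4BrClNO5-

C10H4BrClNO5-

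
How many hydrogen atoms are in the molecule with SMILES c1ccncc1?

5

Hydrogens are implicit in SMILES; fill each atom to its normal valence:
  5 × C (aromatic): 1 H each → 5
  1 × N (aromatic): no H
  Total hydrogens = 5.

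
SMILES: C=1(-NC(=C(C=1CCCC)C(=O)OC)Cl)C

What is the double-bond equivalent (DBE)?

Molecular formula from the SMILES: C11H16ClNO2.
DoU = (2C + 2 + N − H − X)/2 = (2·11 + 2 + 1 − 16 − 1)/2 = 8/2 = 4.
(Structurally: 1 ring(s) + 3 π bond(s) = 4.)

4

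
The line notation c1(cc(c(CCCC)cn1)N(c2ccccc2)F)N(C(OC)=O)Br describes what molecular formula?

C17H19BrFN3O2

Heavy atoms from the SMILES: 1 Br, 17 C, 1 F, 3 N, 2 O.
Implicit hydrogens by atom environment:
  7 × C (aromatic): 1 H each → 7
  4 × C (aromatic): no H
  3 × C: 2 H each → 6
  2 × C: 3 H each → 6
  2 × N: no H
  2 × O: no H
  1 × Br: no H
  1 × C: no H
  1 × F: no H
  1 × N (aromatic): no H
  Total hydrogens = 19.
Molecular formula: C17H19BrFN3O2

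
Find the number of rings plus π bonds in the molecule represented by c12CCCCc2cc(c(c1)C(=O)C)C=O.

Molecular formula from the SMILES: C13H14O2.
DoU = (2C + 2 + N − H − X)/2 = (2·13 + 2 + 0 − 14 − 0)/2 = 14/2 = 7.
(Structurally: 2 ring(s) + 5 π bond(s) = 7.)

7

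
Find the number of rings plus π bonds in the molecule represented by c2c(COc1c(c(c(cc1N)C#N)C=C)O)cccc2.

11

Molecular formula from the SMILES: C16H14N2O2.
DoU = (2C + 2 + N − H − X)/2 = (2·16 + 2 + 2 − 14 − 0)/2 = 22/2 = 11.
(Structurally: 2 ring(s) + 9 π bond(s) = 11.)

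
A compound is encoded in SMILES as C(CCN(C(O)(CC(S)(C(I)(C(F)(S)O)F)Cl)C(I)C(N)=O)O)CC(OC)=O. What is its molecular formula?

Heavy atoms from the SMILES: 13 C, 1 Cl, 2 F, 2 I, 2 N, 6 O, 2 S.
Implicit hydrogens by atom environment:
  6 × C: no H
  5 × C: 2 H each → 10
  3 × O: 1 H each → 3
  3 × O: no H
  2 × F: no H
  2 × I: no H
  2 × S: 1 H each → 2
  1 × C: 3 H
  1 × C: 1 H
  1 × Cl: no H
  1 × N: 2 H
  1 × N: no H
  Total hydrogens = 21.
Molecular formula: C13H21ClF2I2N2O6S2

C13H21ClF2I2N2O6S2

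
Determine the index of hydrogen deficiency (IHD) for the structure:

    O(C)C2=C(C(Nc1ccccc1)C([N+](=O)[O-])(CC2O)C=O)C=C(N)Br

Molecular formula from the SMILES: C16H18BrN3O5.
DoU = (2C + 2 + N − H − X)/2 = (2·16 + 2 + 3 − 18 − 1)/2 = 18/2 = 9.
(Structurally: 2 ring(s) + 7 π bond(s) = 9.)

9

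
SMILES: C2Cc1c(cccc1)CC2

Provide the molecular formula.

Heavy atoms from the SMILES: 10 C.
Implicit hydrogens by atom environment:
  4 × C: 2 H each → 8
  4 × C (aromatic): 1 H each → 4
  2 × C (aromatic): no H
  Total hydrogens = 12.
Molecular formula: C10H12

C10H12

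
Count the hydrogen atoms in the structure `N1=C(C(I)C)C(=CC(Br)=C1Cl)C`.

Hydrogens are implicit in SMILES; fill each atom to its normal valence:
  4 × C (aromatic): no H
  2 × C: 3 H each → 6
  1 × Br: no H
  1 × C (aromatic): 1 H
  1 × C: 1 H
  1 × Cl: no H
  1 × I: no H
  1 × N (aromatic): no H
  Total hydrogens = 8.

8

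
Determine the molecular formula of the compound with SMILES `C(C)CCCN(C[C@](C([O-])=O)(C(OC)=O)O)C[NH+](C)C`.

Heavy atoms from the SMILES: 13 C, 2 N, 5 O.
Implicit hydrogens by atom environment:
  6 × C: 2 H each → 12
  4 × C: 3 H each → 12
  3 × C: no H
  3 × O: no H
  1 × N (charge +1): 1 H
  1 × N: no H
  1 × O: 1 H
  1 × O (charge -1): no H
  Total hydrogens = 26.
Molecular formula: C13H26N2O5

C13H26N2O5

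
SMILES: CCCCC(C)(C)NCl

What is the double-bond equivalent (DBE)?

Molecular formula from the SMILES: C7H16ClN.
DoU = (2C + 2 + N − H − X)/2 = (2·7 + 2 + 1 − 16 − 1)/2 = 0/2 = 0.
(Structurally: 0 ring(s) + 0 π bond(s) = 0.)

0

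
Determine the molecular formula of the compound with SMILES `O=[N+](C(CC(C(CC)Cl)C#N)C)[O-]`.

C8H13ClN2O2

Heavy atoms from the SMILES: 8 C, 1 Cl, 2 N, 2 O.
Implicit hydrogens by atom environment:
  3 × C: 1 H each → 3
  2 × C: 3 H each → 6
  2 × C: 2 H each → 4
  1 × C: no H
  1 × Cl: no H
  1 × N (charge +1): no H
  1 × N: no H
  1 × O: no H
  1 × O (charge -1): no H
  Total hydrogens = 13.
Molecular formula: C8H13ClN2O2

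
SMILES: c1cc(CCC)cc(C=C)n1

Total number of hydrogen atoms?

13

Hydrogens are implicit in SMILES; fill each atom to its normal valence:
  3 × C: 2 H each → 6
  3 × C (aromatic): 1 H each → 3
  2 × C (aromatic): no H
  1 × C: 3 H
  1 × C: 1 H
  1 × N (aromatic): no H
  Total hydrogens = 13.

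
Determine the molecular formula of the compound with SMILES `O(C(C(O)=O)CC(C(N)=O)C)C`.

Heavy atoms from the SMILES: 7 C, 1 N, 4 O.
Implicit hydrogens by atom environment:
  3 × O: no H
  2 × C: 3 H each → 6
  2 × C: 1 H each → 2
  2 × C: no H
  1 × C: 2 H
  1 × N: 2 H
  1 × O: 1 H
  Total hydrogens = 13.
Molecular formula: C7H13NO4

C7H13NO4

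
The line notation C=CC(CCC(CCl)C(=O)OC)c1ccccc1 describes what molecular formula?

C15H19ClO2

Heavy atoms from the SMILES: 15 C, 1 Cl, 2 O.
Implicit hydrogens by atom environment:
  5 × C (aromatic): 1 H each → 5
  4 × C: 2 H each → 8
  3 × C: 1 H each → 3
  2 × O: no H
  1 × C: 3 H
  1 × C: no H
  1 × C (aromatic): no H
  1 × Cl: no H
  Total hydrogens = 19.
Molecular formula: C15H19ClO2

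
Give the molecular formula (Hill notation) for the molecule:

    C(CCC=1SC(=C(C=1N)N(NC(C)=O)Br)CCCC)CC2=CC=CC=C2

C20H28BrN3OS

Heavy atoms from the SMILES: 1 Br, 20 C, 3 N, 1 O, 1 S.
Implicit hydrogens by atom environment:
  7 × C: 2 H each → 14
  5 × C (aromatic): 1 H each → 5
  5 × C (aromatic): no H
  2 × C: 3 H each → 6
  1 × Br: no H
  1 × C: no H
  1 × N: 2 H
  1 × N: 1 H
  1 × N: no H
  1 × O: no H
  1 × S (aromatic): no H
  Total hydrogens = 28.
Molecular formula: C20H28BrN3OS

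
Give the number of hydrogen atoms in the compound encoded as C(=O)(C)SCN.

7

Hydrogens are implicit in SMILES; fill each atom to its normal valence:
  1 × C: 3 H
  1 × C: 2 H
  1 × C: no H
  1 × N: 2 H
  1 × O: no H
  1 × S: no H
  Total hydrogens = 7.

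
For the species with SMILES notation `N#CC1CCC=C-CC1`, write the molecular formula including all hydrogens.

C8H11N

Heavy atoms from the SMILES: 8 C, 1 N.
Implicit hydrogens by atom environment:
  4 × C: 2 H each → 8
  3 × C: 1 H each → 3
  1 × C: no H
  1 × N: no H
  Total hydrogens = 11.
Molecular formula: C8H11N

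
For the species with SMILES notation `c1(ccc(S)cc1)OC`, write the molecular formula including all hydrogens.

Heavy atoms from the SMILES: 7 C, 1 O, 1 S.
Implicit hydrogens by atom environment:
  4 × C (aromatic): 1 H each → 4
  2 × C (aromatic): no H
  1 × C: 3 H
  1 × O: no H
  1 × S: 1 H
  Total hydrogens = 8.
Molecular formula: C7H8OS

C7H8OS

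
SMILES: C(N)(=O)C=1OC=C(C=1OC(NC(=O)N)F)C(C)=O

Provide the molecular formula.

Heavy atoms from the SMILES: 9 C, 1 F, 3 N, 5 O.
Implicit hydrogens by atom environment:
  4 × O: no H
  3 × C (aromatic): no H
  3 × C: no H
  2 × N: 2 H each → 4
  1 × C: 3 H
  1 × C (aromatic): 1 H
  1 × C: 1 H
  1 × F: no H
  1 × N: 1 H
  1 × O (aromatic): no H
  Total hydrogens = 10.
Molecular formula: C9H10FN3O5

C9H10FN3O5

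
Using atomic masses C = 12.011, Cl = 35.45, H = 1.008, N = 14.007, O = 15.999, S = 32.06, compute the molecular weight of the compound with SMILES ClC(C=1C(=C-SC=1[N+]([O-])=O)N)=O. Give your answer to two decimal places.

206.60

Molecular formula: C5H3ClN2O3S.
M = 5×12.011 + 1×35.45 + 3×1.008 + 2×14.007 + 3×15.999 + 1×32.06 = 206.60 g/mol.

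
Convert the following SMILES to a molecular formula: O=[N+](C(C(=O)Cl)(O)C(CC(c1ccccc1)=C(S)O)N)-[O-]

C12H13ClN2O5S

Heavy atoms from the SMILES: 12 C, 1 Cl, 2 N, 5 O, 1 S.
Implicit hydrogens by atom environment:
  5 × C (aromatic): 1 H each → 5
  4 × C: no H
  2 × O: 1 H each → 2
  2 × O: no H
  1 × C: 2 H
  1 × C: 1 H
  1 × C (aromatic): no H
  1 × Cl: no H
  1 × N: 2 H
  1 × N (charge +1): no H
  1 × O (charge -1): no H
  1 × S: 1 H
  Total hydrogens = 13.
Molecular formula: C12H13ClN2O5S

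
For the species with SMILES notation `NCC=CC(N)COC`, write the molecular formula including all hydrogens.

C6H14N2O

Heavy atoms from the SMILES: 6 C, 2 N, 1 O.
Implicit hydrogens by atom environment:
  3 × C: 1 H each → 3
  2 × C: 2 H each → 4
  2 × N: 2 H each → 4
  1 × C: 3 H
  1 × O: no H
  Total hydrogens = 14.
Molecular formula: C6H14N2O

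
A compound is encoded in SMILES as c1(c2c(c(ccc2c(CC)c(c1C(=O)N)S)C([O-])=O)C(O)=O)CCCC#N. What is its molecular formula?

Heavy atoms from the SMILES: 19 C, 2 N, 5 O, 1 S.
Implicit hydrogens by atom environment:
  8 × C (aromatic): no H
  4 × C: 2 H each → 8
  4 × C: no H
  3 × O: no H
  2 × C (aromatic): 1 H each → 2
  1 × C: 3 H
  1 × N: 2 H
  1 × N: no H
  1 × O: 1 H
  1 × O (charge -1): no H
  1 × S: 1 H
  Total hydrogens = 17.
Net charge -1.
Molecular formula: C19H17N2O5S-

C19H17N2O5S-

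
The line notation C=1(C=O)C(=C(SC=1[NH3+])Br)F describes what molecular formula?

C5H4BrFNOS+

Heavy atoms from the SMILES: 1 Br, 5 C, 1 F, 1 N, 1 O, 1 S.
Implicit hydrogens by atom environment:
  4 × C (aromatic): no H
  1 × Br: no H
  1 × C: 1 H
  1 × F: no H
  1 × N (charge +1): 3 H
  1 × O: no H
  1 × S (aromatic): no H
  Total hydrogens = 4.
Net charge +1.
Molecular formula: C5H4BrFNOS+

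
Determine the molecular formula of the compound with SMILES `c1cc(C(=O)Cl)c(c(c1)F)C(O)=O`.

Heavy atoms from the SMILES: 8 C, 1 Cl, 1 F, 3 O.
Implicit hydrogens by atom environment:
  3 × C (aromatic): 1 H each → 3
  3 × C (aromatic): no H
  2 × C: no H
  2 × O: no H
  1 × Cl: no H
  1 × F: no H
  1 × O: 1 H
  Total hydrogens = 4.
Molecular formula: C8H4ClFO3

C8H4ClFO3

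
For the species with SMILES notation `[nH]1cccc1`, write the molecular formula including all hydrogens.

Heavy atoms from the SMILES: 4 C, 1 N.
Implicit hydrogens by atom environment:
  4 × C (aromatic): 1 H each → 4
  1 × N (aromatic): 1 H
  Total hydrogens = 5.
Molecular formula: C4H5N

C4H5N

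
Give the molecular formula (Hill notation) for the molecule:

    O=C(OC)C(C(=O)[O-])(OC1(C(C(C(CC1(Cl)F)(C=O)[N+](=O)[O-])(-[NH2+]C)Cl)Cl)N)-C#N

Heavy atoms from the SMILES: 13 C, 3 Cl, 1 F, 4 N, 8 O.
Implicit hydrogens by atom environment:
  8 × C: no H
  6 × O: no H
  3 × Cl: no H
  2 × C: 3 H each → 6
  2 × C: 1 H each → 2
  2 × O (charge -1): no H
  1 × C: 2 H
  1 × F: no H
  1 × N (charge +1): 2 H
  1 × N: 2 H
  1 × N: no H
  1 × N (charge +1): no H
  Total hydrogens = 14.
Molecular formula: C13H14Cl3FN4O8

C13H14Cl3FN4O8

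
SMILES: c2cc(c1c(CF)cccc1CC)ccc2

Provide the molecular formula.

Heavy atoms from the SMILES: 15 C, 1 F.
Implicit hydrogens by atom environment:
  8 × C (aromatic): 1 H each → 8
  4 × C (aromatic): no H
  2 × C: 2 H each → 4
  1 × C: 3 H
  1 × F: no H
  Total hydrogens = 15.
Molecular formula: C15H15F

C15H15F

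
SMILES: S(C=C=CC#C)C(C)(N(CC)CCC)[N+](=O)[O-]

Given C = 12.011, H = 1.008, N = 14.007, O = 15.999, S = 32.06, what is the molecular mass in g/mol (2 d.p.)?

Molecular formula: C12H18N2O2S.
M = 12×12.011 + 18×1.008 + 2×14.007 + 2×15.999 + 1×32.06 = 254.35 g/mol.

254.35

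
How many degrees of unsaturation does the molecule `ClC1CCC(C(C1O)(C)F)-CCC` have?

Molecular formula from the SMILES: C10H18ClFO.
DoU = (2C + 2 + N − H − X)/2 = (2·10 + 2 + 0 − 18 − 2)/2 = 2/2 = 1.
(Structurally: 1 ring(s) + 0 π bond(s) = 1.)

1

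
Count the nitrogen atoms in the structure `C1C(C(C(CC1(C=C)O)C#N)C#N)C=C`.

The symbol for nitrogen appears 2 times in the SMILES.

2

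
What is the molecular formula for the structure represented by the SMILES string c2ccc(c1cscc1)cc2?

C10H8S

Heavy atoms from the SMILES: 10 C, 1 S.
Implicit hydrogens by atom environment:
  8 × C (aromatic): 1 H each → 8
  2 × C (aromatic): no H
  1 × S (aromatic): no H
  Total hydrogens = 8.
Molecular formula: C10H8S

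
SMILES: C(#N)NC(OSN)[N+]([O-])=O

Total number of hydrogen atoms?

4

Hydrogens are implicit in SMILES; fill each atom to its normal valence:
  2 × O: no H
  1 × C: 1 H
  1 × C: no H
  1 × N: 2 H
  1 × N: 1 H
  1 × N (charge +1): no H
  1 × N: no H
  1 × O (charge -1): no H
  1 × S: no H
  Total hydrogens = 4.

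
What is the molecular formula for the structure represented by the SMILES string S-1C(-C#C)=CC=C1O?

C6H4OS

Heavy atoms from the SMILES: 6 C, 1 O, 1 S.
Implicit hydrogens by atom environment:
  2 × C (aromatic): 1 H each → 2
  2 × C (aromatic): no H
  1 × C: 1 H
  1 × C: no H
  1 × O: 1 H
  1 × S (aromatic): no H
  Total hydrogens = 4.
Molecular formula: C6H4OS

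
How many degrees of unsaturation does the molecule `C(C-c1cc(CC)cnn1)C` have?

4

Molecular formula from the SMILES: C9H14N2.
DoU = (2C + 2 + N − H − X)/2 = (2·9 + 2 + 2 − 14 − 0)/2 = 8/2 = 4.
(Structurally: 1 ring(s) + 3 π bond(s) = 4.)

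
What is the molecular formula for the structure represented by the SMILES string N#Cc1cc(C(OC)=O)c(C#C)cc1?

C11H7NO2

Heavy atoms from the SMILES: 11 C, 1 N, 2 O.
Implicit hydrogens by atom environment:
  3 × C (aromatic): 1 H each → 3
  3 × C (aromatic): no H
  3 × C: no H
  2 × O: no H
  1 × C: 3 H
  1 × C: 1 H
  1 × N: no H
  Total hydrogens = 7.
Molecular formula: C11H7NO2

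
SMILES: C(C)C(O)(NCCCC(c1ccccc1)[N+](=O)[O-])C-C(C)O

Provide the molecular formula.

Heavy atoms from the SMILES: 16 C, 2 N, 4 O.
Implicit hydrogens by atom environment:
  5 × C: 2 H each → 10
  5 × C (aromatic): 1 H each → 5
  2 × C: 3 H each → 6
  2 × C: 1 H each → 2
  2 × O: 1 H each → 2
  1 × C: no H
  1 × C (aromatic): no H
  1 × N: 1 H
  1 × N (charge +1): no H
  1 × O: no H
  1 × O (charge -1): no H
  Total hydrogens = 26.
Molecular formula: C16H26N2O4

C16H26N2O4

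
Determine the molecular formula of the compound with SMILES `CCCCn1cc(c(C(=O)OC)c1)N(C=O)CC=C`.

Heavy atoms from the SMILES: 14 C, 2 N, 3 O.
Implicit hydrogens by atom environment:
  5 × C: 2 H each → 10
  3 × O: no H
  2 × C: 3 H each → 6
  2 × C (aromatic): 1 H each → 2
  2 × C: 1 H each → 2
  2 × C (aromatic): no H
  1 × C: no H
  1 × N (aromatic): no H
  1 × N: no H
  Total hydrogens = 20.
Molecular formula: C14H20N2O3

C14H20N2O3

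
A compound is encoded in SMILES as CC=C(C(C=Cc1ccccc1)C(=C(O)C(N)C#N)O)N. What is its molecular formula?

Heavy atoms from the SMILES: 16 C, 3 N, 2 O.
Implicit hydrogens by atom environment:
  5 × C: 1 H each → 5
  5 × C (aromatic): 1 H each → 5
  4 × C: no H
  2 × N: 2 H each → 4
  2 × O: 1 H each → 2
  1 × C: 3 H
  1 × C (aromatic): no H
  1 × N: no H
  Total hydrogens = 19.
Molecular formula: C16H19N3O2

C16H19N3O2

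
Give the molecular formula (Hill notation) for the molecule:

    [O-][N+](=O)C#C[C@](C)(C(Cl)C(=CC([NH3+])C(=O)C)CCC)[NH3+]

[C13H22ClN3O3]2+

Heavy atoms from the SMILES: 13 C, 1 Cl, 3 N, 3 O.
Implicit hydrogens by atom environment:
  5 × C: no H
  3 × C: 3 H each → 9
  3 × C: 1 H each → 3
  2 × C: 2 H each → 4
  2 × N (charge +1): 3 H each → 6
  2 × O: no H
  1 × Cl: no H
  1 × N (charge +1): no H
  1 × O (charge -1): no H
  Total hydrogens = 22.
Net charge +2.
Molecular formula: [C13H22ClN3O3]2+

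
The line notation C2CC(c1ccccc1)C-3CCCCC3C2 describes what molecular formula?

Heavy atoms from the SMILES: 16 C.
Implicit hydrogens by atom environment:
  7 × C: 2 H each → 14
  5 × C (aromatic): 1 H each → 5
  3 × C: 1 H each → 3
  1 × C (aromatic): no H
  Total hydrogens = 22.
Molecular formula: C16H22

C16H22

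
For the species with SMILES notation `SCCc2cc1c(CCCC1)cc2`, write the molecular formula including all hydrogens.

C12H16S

Heavy atoms from the SMILES: 12 C, 1 S.
Implicit hydrogens by atom environment:
  6 × C: 2 H each → 12
  3 × C (aromatic): 1 H each → 3
  3 × C (aromatic): no H
  1 × S: 1 H
  Total hydrogens = 16.
Molecular formula: C12H16S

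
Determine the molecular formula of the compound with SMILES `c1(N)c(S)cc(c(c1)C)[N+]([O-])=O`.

C7H8N2O2S

Heavy atoms from the SMILES: 7 C, 2 N, 2 O, 1 S.
Implicit hydrogens by atom environment:
  4 × C (aromatic): no H
  2 × C (aromatic): 1 H each → 2
  1 × C: 3 H
  1 × N: 2 H
  1 × N (charge +1): no H
  1 × O: no H
  1 × O (charge -1): no H
  1 × S: 1 H
  Total hydrogens = 8.
Molecular formula: C7H8N2O2S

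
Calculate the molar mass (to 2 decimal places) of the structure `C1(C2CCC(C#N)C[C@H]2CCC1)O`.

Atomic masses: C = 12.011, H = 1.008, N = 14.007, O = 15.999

179.26

Molecular formula: C11H17NO.
M = 11×12.011 + 17×1.008 + 1×14.007 + 1×15.999 = 179.26 g/mol.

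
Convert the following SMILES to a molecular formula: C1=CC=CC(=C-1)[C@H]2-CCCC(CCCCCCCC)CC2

Heavy atoms from the SMILES: 21 C.
Implicit hydrogens by atom environment:
  12 × C: 2 H each → 24
  5 × C (aromatic): 1 H each → 5
  2 × C: 1 H each → 2
  1 × C: 3 H
  1 × C (aromatic): no H
  Total hydrogens = 34.
Molecular formula: C21H34

C21H34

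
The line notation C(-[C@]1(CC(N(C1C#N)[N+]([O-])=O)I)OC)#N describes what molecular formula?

C7H7IN4O3

Heavy atoms from the SMILES: 7 C, 1 I, 4 N, 3 O.
Implicit hydrogens by atom environment:
  3 × C: no H
  3 × N: no H
  2 × C: 1 H each → 2
  2 × O: no H
  1 × C: 3 H
  1 × C: 2 H
  1 × I: no H
  1 × N (charge +1): no H
  1 × O (charge -1): no H
  Total hydrogens = 7.
Molecular formula: C7H7IN4O3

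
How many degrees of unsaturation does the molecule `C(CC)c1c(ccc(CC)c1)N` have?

4

Molecular formula from the SMILES: C11H17N.
DoU = (2C + 2 + N − H − X)/2 = (2·11 + 2 + 1 − 17 − 0)/2 = 8/2 = 4.
(Structurally: 1 ring(s) + 3 π bond(s) = 4.)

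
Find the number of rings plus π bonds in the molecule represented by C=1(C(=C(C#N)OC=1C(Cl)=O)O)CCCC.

Molecular formula from the SMILES: C10H10ClNO3.
DoU = (2C + 2 + N − H − X)/2 = (2·10 + 2 + 1 − 10 − 1)/2 = 12/2 = 6.
(Structurally: 1 ring(s) + 5 π bond(s) = 6.)

6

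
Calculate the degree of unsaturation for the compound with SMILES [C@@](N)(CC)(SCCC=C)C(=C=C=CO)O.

Molecular formula from the SMILES: C11H17NO2S.
DoU = (2C + 2 + N − H − X)/2 = (2·11 + 2 + 1 − 17 − 0)/2 = 8/2 = 4.
(Structurally: 0 ring(s) + 4 π bond(s) = 4.)

4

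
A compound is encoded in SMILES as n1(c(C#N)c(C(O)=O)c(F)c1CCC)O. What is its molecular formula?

C9H9FN2O3

Heavy atoms from the SMILES: 9 C, 1 F, 2 N, 3 O.
Implicit hydrogens by atom environment:
  4 × C (aromatic): no H
  2 × C: 2 H each → 4
  2 × C: no H
  2 × O: 1 H each → 2
  1 × C: 3 H
  1 × F: no H
  1 × N (aromatic): no H
  1 × N: no H
  1 × O: no H
  Total hydrogens = 9.
Molecular formula: C9H9FN2O3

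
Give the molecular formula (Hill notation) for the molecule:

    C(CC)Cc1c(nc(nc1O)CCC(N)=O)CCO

Heavy atoms from the SMILES: 13 C, 3 N, 3 O.
Implicit hydrogens by atom environment:
  7 × C: 2 H each → 14
  4 × C (aromatic): no H
  2 × N (aromatic): no H
  2 × O: 1 H each → 2
  1 × C: 3 H
  1 × C: no H
  1 × N: 2 H
  1 × O: no H
  Total hydrogens = 21.
Molecular formula: C13H21N3O3

C13H21N3O3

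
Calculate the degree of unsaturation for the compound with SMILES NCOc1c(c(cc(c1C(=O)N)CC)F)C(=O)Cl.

6

Molecular formula from the SMILES: C11H12ClFN2O3.
DoU = (2C + 2 + N − H − X)/2 = (2·11 + 2 + 2 − 12 − 2)/2 = 12/2 = 6.
(Structurally: 1 ring(s) + 5 π bond(s) = 6.)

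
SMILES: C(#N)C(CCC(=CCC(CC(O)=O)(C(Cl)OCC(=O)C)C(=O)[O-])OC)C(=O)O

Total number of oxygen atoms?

The symbol for oxygen appears 9 times in the SMILES.

9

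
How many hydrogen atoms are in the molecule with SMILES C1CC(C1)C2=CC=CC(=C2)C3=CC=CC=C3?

16

Hydrogens are implicit in SMILES; fill each atom to its normal valence:
  9 × C (aromatic): 1 H each → 9
  3 × C: 2 H each → 6
  3 × C (aromatic): no H
  1 × C: 1 H
  Total hydrogens = 16.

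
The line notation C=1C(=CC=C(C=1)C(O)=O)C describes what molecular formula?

C8H8O2

Heavy atoms from the SMILES: 8 C, 2 O.
Implicit hydrogens by atom environment:
  4 × C (aromatic): 1 H each → 4
  2 × C (aromatic): no H
  1 × C: 3 H
  1 × C: no H
  1 × O: 1 H
  1 × O: no H
  Total hydrogens = 8.
Molecular formula: C8H8O2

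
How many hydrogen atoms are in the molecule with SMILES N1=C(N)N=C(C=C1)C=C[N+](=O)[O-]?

Hydrogens are implicit in SMILES; fill each atom to its normal valence:
  2 × C (aromatic): 1 H each → 2
  2 × C: 1 H each → 2
  2 × C (aromatic): no H
  2 × N (aromatic): no H
  1 × N: 2 H
  1 × N (charge +1): no H
  1 × O: no H
  1 × O (charge -1): no H
  Total hydrogens = 6.

6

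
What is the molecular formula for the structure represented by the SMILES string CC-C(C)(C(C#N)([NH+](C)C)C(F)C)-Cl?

C10H19ClFN2+

Heavy atoms from the SMILES: 10 C, 1 Cl, 1 F, 2 N.
Implicit hydrogens by atom environment:
  5 × C: 3 H each → 15
  3 × C: no H
  1 × C: 2 H
  1 × C: 1 H
  1 × Cl: no H
  1 × F: no H
  1 × N (charge +1): 1 H
  1 × N: no H
  Total hydrogens = 19.
Net charge +1.
Molecular formula: C10H19ClFN2+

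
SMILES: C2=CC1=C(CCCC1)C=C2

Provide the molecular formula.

C10H12

Heavy atoms from the SMILES: 10 C.
Implicit hydrogens by atom environment:
  4 × C: 2 H each → 8
  4 × C (aromatic): 1 H each → 4
  2 × C (aromatic): no H
  Total hydrogens = 12.
Molecular formula: C10H12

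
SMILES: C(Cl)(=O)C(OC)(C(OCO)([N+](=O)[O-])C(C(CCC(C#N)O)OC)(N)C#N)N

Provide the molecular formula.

Heavy atoms from the SMILES: 13 C, 1 Cl, 5 N, 8 O.
Implicit hydrogens by atom environment:
  6 × C: no H
  5 × O: no H
  3 × C: 2 H each → 6
  2 × C: 3 H each → 6
  2 × C: 1 H each → 2
  2 × N: 2 H each → 4
  2 × N: no H
  2 × O: 1 H each → 2
  1 × Cl: no H
  1 × N (charge +1): no H
  1 × O (charge -1): no H
  Total hydrogens = 20.
Molecular formula: C13H20ClN5O8

C13H20ClN5O8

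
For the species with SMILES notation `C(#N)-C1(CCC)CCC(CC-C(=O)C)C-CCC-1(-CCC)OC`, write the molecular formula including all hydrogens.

Heavy atoms from the SMILES: 20 C, 1 N, 2 O.
Implicit hydrogens by atom environment:
  11 × C: 2 H each → 22
  4 × C: 3 H each → 12
  4 × C: no H
  2 × O: no H
  1 × C: 1 H
  1 × N: no H
  Total hydrogens = 35.
Molecular formula: C20H35NO2

C20H35NO2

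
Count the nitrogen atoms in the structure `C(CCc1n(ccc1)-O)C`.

1

The symbol for nitrogen appears 1 time in the SMILES.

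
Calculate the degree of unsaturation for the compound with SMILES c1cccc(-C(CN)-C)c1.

4

Molecular formula from the SMILES: C9H13N.
DoU = (2C + 2 + N − H − X)/2 = (2·9 + 2 + 1 − 13 − 0)/2 = 8/2 = 4.
(Structurally: 1 ring(s) + 3 π bond(s) = 4.)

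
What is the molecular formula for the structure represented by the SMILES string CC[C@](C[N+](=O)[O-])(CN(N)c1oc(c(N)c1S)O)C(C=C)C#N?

C13H19N5O4S

Heavy atoms from the SMILES: 13 C, 5 N, 4 O, 1 S.
Implicit hydrogens by atom environment:
  4 × C: 2 H each → 8
  4 × C (aromatic): no H
  2 × C: 1 H each → 2
  2 × C: no H
  2 × N: 2 H each → 4
  2 × N: no H
  1 × C: 3 H
  1 × N (charge +1): no H
  1 × O: 1 H
  1 × O (aromatic): no H
  1 × O: no H
  1 × O (charge -1): no H
  1 × S: 1 H
  Total hydrogens = 19.
Molecular formula: C13H19N5O4S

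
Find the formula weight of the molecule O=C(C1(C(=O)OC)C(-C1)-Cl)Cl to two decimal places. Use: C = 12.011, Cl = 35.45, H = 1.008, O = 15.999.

Molecular formula: C6H6Cl2O3.
M = 6×12.011 + 2×35.45 + 6×1.008 + 3×15.999 = 197.01 g/mol.

197.01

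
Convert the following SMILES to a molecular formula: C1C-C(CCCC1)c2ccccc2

Heavy atoms from the SMILES: 13 C.
Implicit hydrogens by atom environment:
  6 × C: 2 H each → 12
  5 × C (aromatic): 1 H each → 5
  1 × C: 1 H
  1 × C (aromatic): no H
  Total hydrogens = 18.
Molecular formula: C13H18

C13H18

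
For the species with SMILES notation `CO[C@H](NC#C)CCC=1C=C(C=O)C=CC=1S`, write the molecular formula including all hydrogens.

Heavy atoms from the SMILES: 13 C, 1 N, 2 O, 1 S.
Implicit hydrogens by atom environment:
  3 × C (aromatic): 1 H each → 3
  3 × C: 1 H each → 3
  3 × C (aromatic): no H
  2 × C: 2 H each → 4
  2 × O: no H
  1 × C: 3 H
  1 × C: no H
  1 × N: 1 H
  1 × S: 1 H
  Total hydrogens = 15.
Molecular formula: C13H15NO2S

C13H15NO2S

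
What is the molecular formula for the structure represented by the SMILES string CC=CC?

Heavy atoms from the SMILES: 4 C.
Implicit hydrogens by atom environment:
  2 × C: 3 H each → 6
  2 × C: 1 H each → 2
  Total hydrogens = 8.
Molecular formula: C4H8

C4H8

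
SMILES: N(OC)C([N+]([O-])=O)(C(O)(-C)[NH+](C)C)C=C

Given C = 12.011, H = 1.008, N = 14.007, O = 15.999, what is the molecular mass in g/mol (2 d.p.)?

Molecular formula: C8H18N3O4+.
M = 8×12.011 + 18×1.008 + 3×14.007 + 4×15.999 = 220.25 g/mol.

220.25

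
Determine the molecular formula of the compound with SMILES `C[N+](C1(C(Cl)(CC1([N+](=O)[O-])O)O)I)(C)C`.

Heavy atoms from the SMILES: 7 C, 1 Cl, 1 I, 2 N, 4 O.
Implicit hydrogens by atom environment:
  3 × C: 3 H each → 9
  3 × C: no H
  2 × N (charge +1): no H
  2 × O: 1 H each → 2
  1 × C: 2 H
  1 × Cl: no H
  1 × I: no H
  1 × O: no H
  1 × O (charge -1): no H
  Total hydrogens = 13.
Net charge +1.
Molecular formula: C7H13ClIN2O4+

C7H13ClIN2O4+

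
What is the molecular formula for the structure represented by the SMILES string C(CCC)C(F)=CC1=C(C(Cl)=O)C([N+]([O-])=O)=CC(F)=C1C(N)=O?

C14H13ClF2N2O4

Heavy atoms from the SMILES: 14 C, 1 Cl, 2 F, 2 N, 4 O.
Implicit hydrogens by atom environment:
  5 × C (aromatic): no H
  3 × C: 2 H each → 6
  3 × C: no H
  3 × O: no H
  2 × F: no H
  1 × C: 3 H
  1 × C (aromatic): 1 H
  1 × C: 1 H
  1 × Cl: no H
  1 × N: 2 H
  1 × N (charge +1): no H
  1 × O (charge -1): no H
  Total hydrogens = 13.
Molecular formula: C14H13ClF2N2O4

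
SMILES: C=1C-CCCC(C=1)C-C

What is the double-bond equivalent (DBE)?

2

Molecular formula from the SMILES: C9H16.
DoU = (2C + 2 + N − H − X)/2 = (2·9 + 2 + 0 − 16 − 0)/2 = 4/2 = 2.
(Structurally: 1 ring(s) + 1 π bond(s) = 2.)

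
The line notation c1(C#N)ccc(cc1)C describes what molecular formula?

Heavy atoms from the SMILES: 8 C, 1 N.
Implicit hydrogens by atom environment:
  4 × C (aromatic): 1 H each → 4
  2 × C (aromatic): no H
  1 × C: 3 H
  1 × C: no H
  1 × N: no H
  Total hydrogens = 7.
Molecular formula: C8H7N

C8H7N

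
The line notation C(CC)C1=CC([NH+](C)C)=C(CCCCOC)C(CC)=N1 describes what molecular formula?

C17H31N2O+

Heavy atoms from the SMILES: 17 C, 2 N, 1 O.
Implicit hydrogens by atom environment:
  7 × C: 2 H each → 14
  5 × C: 3 H each → 15
  4 × C (aromatic): no H
  1 × C (aromatic): 1 H
  1 × N (charge +1): 1 H
  1 × N (aromatic): no H
  1 × O: no H
  Total hydrogens = 31.
Net charge +1.
Molecular formula: C17H31N2O+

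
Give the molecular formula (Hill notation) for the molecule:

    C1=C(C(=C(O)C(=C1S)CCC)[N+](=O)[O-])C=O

Heavy atoms from the SMILES: 10 C, 1 N, 4 O, 1 S.
Implicit hydrogens by atom environment:
  5 × C (aromatic): no H
  2 × C: 2 H each → 4
  2 × O: no H
  1 × C: 3 H
  1 × C (aromatic): 1 H
  1 × C: 1 H
  1 × N (charge +1): no H
  1 × O: 1 H
  1 × O (charge -1): no H
  1 × S: 1 H
  Total hydrogens = 11.
Molecular formula: C10H11NO4S

C10H11NO4S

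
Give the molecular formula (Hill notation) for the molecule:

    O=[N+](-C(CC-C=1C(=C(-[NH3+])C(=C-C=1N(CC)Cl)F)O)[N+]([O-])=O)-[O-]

Heavy atoms from the SMILES: 11 C, 1 Cl, 1 F, 4 N, 5 O.
Implicit hydrogens by atom environment:
  5 × C (aromatic): no H
  3 × C: 2 H each → 6
  2 × N (charge +1): no H
  2 × O: no H
  2 × O (charge -1): no H
  1 × C: 3 H
  1 × C (aromatic): 1 H
  1 × C: 1 H
  1 × Cl: no H
  1 × F: no H
  1 × N (charge +1): 3 H
  1 × N: no H
  1 × O: 1 H
  Total hydrogens = 15.
Net charge +1.
Molecular formula: C11H15ClFN4O5+

C11H15ClFN4O5+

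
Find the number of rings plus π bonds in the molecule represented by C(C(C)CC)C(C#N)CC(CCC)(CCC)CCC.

2

Molecular formula from the SMILES: C18H35N.
DoU = (2C + 2 + N − H − X)/2 = (2·18 + 2 + 1 − 35 − 0)/2 = 4/2 = 2.
(Structurally: 0 ring(s) + 2 π bond(s) = 2.)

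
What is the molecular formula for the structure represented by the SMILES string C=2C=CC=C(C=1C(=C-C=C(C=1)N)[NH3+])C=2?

C12H13N2+

Heavy atoms from the SMILES: 12 C, 2 N.
Implicit hydrogens by atom environment:
  8 × C (aromatic): 1 H each → 8
  4 × C (aromatic): no H
  1 × N (charge +1): 3 H
  1 × N: 2 H
  Total hydrogens = 13.
Net charge +1.
Molecular formula: C12H13N2+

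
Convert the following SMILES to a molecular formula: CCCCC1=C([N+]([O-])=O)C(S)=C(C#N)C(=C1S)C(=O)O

Heavy atoms from the SMILES: 12 C, 2 N, 4 O, 2 S.
Implicit hydrogens by atom environment:
  6 × C (aromatic): no H
  3 × C: 2 H each → 6
  2 × C: no H
  2 × O: no H
  2 × S: 1 H each → 2
  1 × C: 3 H
  1 × N (charge +1): no H
  1 × N: no H
  1 × O: 1 H
  1 × O (charge -1): no H
  Total hydrogens = 12.
Molecular formula: C12H12N2O4S2

C12H12N2O4S2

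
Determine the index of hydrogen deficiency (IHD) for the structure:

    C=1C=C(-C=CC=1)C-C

Molecular formula from the SMILES: C8H10.
DoU = (2C + 2 + N − H − X)/2 = (2·8 + 2 + 0 − 10 − 0)/2 = 8/2 = 4.
(Structurally: 1 ring(s) + 3 π bond(s) = 4.)

4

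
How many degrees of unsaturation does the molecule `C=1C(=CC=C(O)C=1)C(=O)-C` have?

5

Molecular formula from the SMILES: C8H8O2.
DoU = (2C + 2 + N − H − X)/2 = (2·8 + 2 + 0 − 8 − 0)/2 = 10/2 = 5.
(Structurally: 1 ring(s) + 4 π bond(s) = 5.)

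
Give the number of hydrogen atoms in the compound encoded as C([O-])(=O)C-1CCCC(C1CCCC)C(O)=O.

19

Hydrogens are implicit in SMILES; fill each atom to its normal valence:
  6 × C: 2 H each → 12
  3 × C: 1 H each → 3
  2 × C: no H
  2 × O: no H
  1 × C: 3 H
  1 × O: 1 H
  1 × O (charge -1): no H
  Total hydrogens = 19.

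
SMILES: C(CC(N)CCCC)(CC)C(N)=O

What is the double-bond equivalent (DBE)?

Molecular formula from the SMILES: C10H22N2O.
DoU = (2C + 2 + N − H − X)/2 = (2·10 + 2 + 2 − 22 − 0)/2 = 2/2 = 1.
(Structurally: 0 ring(s) + 1 π bond(s) = 1.)

1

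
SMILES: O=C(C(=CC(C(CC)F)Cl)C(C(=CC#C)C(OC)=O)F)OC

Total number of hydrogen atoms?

17

Hydrogens are implicit in SMILES; fill each atom to its normal valence:
  6 × C: 1 H each → 6
  5 × C: no H
  4 × O: no H
  3 × C: 3 H each → 9
  2 × F: no H
  1 × C: 2 H
  1 × Cl: no H
  Total hydrogens = 17.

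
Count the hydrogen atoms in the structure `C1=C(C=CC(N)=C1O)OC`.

9

Hydrogens are implicit in SMILES; fill each atom to its normal valence:
  3 × C (aromatic): 1 H each → 3
  3 × C (aromatic): no H
  1 × C: 3 H
  1 × N: 2 H
  1 × O: 1 H
  1 × O: no H
  Total hydrogens = 9.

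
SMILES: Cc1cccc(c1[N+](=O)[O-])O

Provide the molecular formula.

C7H7NO3

Heavy atoms from the SMILES: 7 C, 1 N, 3 O.
Implicit hydrogens by atom environment:
  3 × C (aromatic): 1 H each → 3
  3 × C (aromatic): no H
  1 × C: 3 H
  1 × N (charge +1): no H
  1 × O: 1 H
  1 × O: no H
  1 × O (charge -1): no H
  Total hydrogens = 7.
Molecular formula: C7H7NO3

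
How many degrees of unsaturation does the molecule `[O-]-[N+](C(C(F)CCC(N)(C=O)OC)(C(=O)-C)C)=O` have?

3

Molecular formula from the SMILES: C10H17FN2O5.
DoU = (2C + 2 + N − H − X)/2 = (2·10 + 2 + 2 − 17 − 1)/2 = 6/2 = 3.
(Structurally: 0 ring(s) + 3 π bond(s) = 3.)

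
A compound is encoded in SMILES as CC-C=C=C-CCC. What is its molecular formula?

Heavy atoms from the SMILES: 8 C.
Implicit hydrogens by atom environment:
  3 × C: 2 H each → 6
  2 × C: 3 H each → 6
  2 × C: 1 H each → 2
  1 × C: no H
  Total hydrogens = 14.
Molecular formula: C8H14

C8H14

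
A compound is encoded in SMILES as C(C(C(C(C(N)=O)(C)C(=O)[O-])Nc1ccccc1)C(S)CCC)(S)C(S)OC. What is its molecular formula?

C19H29N2O4S3-

Heavy atoms from the SMILES: 19 C, 2 N, 4 O, 3 S.
Implicit hydrogens by atom environment:
  5 × C: 1 H each → 5
  5 × C (aromatic): 1 H each → 5
  3 × C: 3 H each → 9
  3 × C: no H
  3 × O: no H
  3 × S: 1 H each → 3
  2 × C: 2 H each → 4
  1 × C (aromatic): no H
  1 × N: 2 H
  1 × N: 1 H
  1 × O (charge -1): no H
  Total hydrogens = 29.
Net charge -1.
Molecular formula: C19H29N2O4S3-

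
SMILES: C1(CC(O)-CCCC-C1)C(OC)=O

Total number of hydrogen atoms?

18

Hydrogens are implicit in SMILES; fill each atom to its normal valence:
  6 × C: 2 H each → 12
  2 × C: 1 H each → 2
  2 × O: no H
  1 × C: 3 H
  1 × C: no H
  1 × O: 1 H
  Total hydrogens = 18.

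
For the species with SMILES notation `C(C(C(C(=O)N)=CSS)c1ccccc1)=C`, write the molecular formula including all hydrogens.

Heavy atoms from the SMILES: 12 C, 1 N, 1 O, 2 S.
Implicit hydrogens by atom environment:
  5 × C (aromatic): 1 H each → 5
  3 × C: 1 H each → 3
  2 × C: no H
  1 × C: 2 H
  1 × C (aromatic): no H
  1 × N: 2 H
  1 × O: no H
  1 × S: 1 H
  1 × S: no H
  Total hydrogens = 13.
Molecular formula: C12H13NOS2

C12H13NOS2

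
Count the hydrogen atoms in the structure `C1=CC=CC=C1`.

Hydrogens are implicit in SMILES; fill each atom to its normal valence:
  6 × C (aromatic): 1 H each → 6
  Total hydrogens = 6.

6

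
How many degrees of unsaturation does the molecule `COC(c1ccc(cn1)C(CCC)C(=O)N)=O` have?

6

Molecular formula from the SMILES: C12H16N2O3.
DoU = (2C + 2 + N − H − X)/2 = (2·12 + 2 + 2 − 16 − 0)/2 = 12/2 = 6.
(Structurally: 1 ring(s) + 5 π bond(s) = 6.)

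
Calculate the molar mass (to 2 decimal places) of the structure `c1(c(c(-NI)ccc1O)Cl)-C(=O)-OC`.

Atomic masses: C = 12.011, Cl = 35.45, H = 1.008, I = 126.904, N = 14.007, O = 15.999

327.50

Molecular formula: C8H7ClINO3.
M = 8×12.011 + 1×35.45 + 7×1.008 + 1×126.904 + 1×14.007 + 3×15.999 = 327.50 g/mol.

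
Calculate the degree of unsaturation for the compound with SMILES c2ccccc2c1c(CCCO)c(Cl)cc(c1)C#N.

10

Molecular formula from the SMILES: C16H14ClNO.
DoU = (2C + 2 + N − H − X)/2 = (2·16 + 2 + 1 − 14 − 1)/2 = 20/2 = 10.
(Structurally: 2 ring(s) + 8 π bond(s) = 10.)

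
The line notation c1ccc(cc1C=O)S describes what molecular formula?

Heavy atoms from the SMILES: 7 C, 1 O, 1 S.
Implicit hydrogens by atom environment:
  4 × C (aromatic): 1 H each → 4
  2 × C (aromatic): no H
  1 × C: 1 H
  1 × O: no H
  1 × S: 1 H
  Total hydrogens = 6.
Molecular formula: C7H6OS

C7H6OS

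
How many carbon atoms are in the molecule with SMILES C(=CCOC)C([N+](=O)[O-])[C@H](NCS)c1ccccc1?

13

The symbol for carbon appears 13 times in the SMILES. Lowercase c denotes aromatic carbon and counts toward C.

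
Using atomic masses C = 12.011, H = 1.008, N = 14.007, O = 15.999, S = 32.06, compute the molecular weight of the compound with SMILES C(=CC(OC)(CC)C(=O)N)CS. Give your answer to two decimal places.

Molecular formula: C8H15NO2S.
M = 8×12.011 + 15×1.008 + 1×14.007 + 2×15.999 + 1×32.06 = 189.27 g/mol.

189.27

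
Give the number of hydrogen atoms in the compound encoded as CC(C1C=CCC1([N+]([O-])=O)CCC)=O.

15

Hydrogens are implicit in SMILES; fill each atom to its normal valence:
  3 × C: 2 H each → 6
  3 × C: 1 H each → 3
  2 × C: 3 H each → 6
  2 × C: no H
  2 × O: no H
  1 × N (charge +1): no H
  1 × O (charge -1): no H
  Total hydrogens = 15.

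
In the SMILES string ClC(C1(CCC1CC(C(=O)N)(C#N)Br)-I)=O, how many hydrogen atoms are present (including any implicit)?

Hydrogens are implicit in SMILES; fill each atom to its normal valence:
  5 × C: no H
  3 × C: 2 H each → 6
  2 × O: no H
  1 × Br: no H
  1 × C: 1 H
  1 × Cl: no H
  1 × I: no H
  1 × N: 2 H
  1 × N: no H
  Total hydrogens = 9.

9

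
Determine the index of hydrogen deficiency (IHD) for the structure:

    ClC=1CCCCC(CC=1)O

Molecular formula from the SMILES: C8H13ClO.
DoU = (2C + 2 + N − H − X)/2 = (2·8 + 2 + 0 − 13 − 1)/2 = 4/2 = 2.
(Structurally: 1 ring(s) + 1 π bond(s) = 2.)

2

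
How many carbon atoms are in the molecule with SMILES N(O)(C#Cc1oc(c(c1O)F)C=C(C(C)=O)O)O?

The symbol for carbon appears 10 times in the SMILES. Lowercase c denotes aromatic carbon and counts toward C.

10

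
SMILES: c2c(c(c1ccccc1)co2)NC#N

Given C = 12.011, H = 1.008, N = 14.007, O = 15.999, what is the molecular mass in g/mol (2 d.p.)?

184.20

Molecular formula: C11H8N2O.
M = 11×12.011 + 8×1.008 + 2×14.007 + 1×15.999 = 184.20 g/mol.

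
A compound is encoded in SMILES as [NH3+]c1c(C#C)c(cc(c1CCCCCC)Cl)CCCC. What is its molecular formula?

C18H27ClN+

Heavy atoms from the SMILES: 18 C, 1 Cl, 1 N.
Implicit hydrogens by atom environment:
  8 × C: 2 H each → 16
  5 × C (aromatic): no H
  2 × C: 3 H each → 6
  1 × C (aromatic): 1 H
  1 × C: 1 H
  1 × C: no H
  1 × Cl: no H
  1 × N (charge +1): 3 H
  Total hydrogens = 27.
Net charge +1.
Molecular formula: C18H27ClN+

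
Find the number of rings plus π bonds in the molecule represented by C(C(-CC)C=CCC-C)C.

Molecular formula from the SMILES: C10H20.
DoU = (2C + 2 + N − H − X)/2 = (2·10 + 2 + 0 − 20 − 0)/2 = 2/2 = 1.
(Structurally: 0 ring(s) + 1 π bond(s) = 1.)

1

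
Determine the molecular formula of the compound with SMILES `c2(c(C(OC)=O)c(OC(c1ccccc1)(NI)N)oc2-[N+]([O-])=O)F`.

C13H11FIN3O6

Heavy atoms from the SMILES: 13 C, 1 F, 1 I, 3 N, 6 O.
Implicit hydrogens by atom environment:
  5 × C (aromatic): 1 H each → 5
  5 × C (aromatic): no H
  4 × O: no H
  2 × C: no H
  1 × C: 3 H
  1 × F: no H
  1 × I: no H
  1 × N: 2 H
  1 × N: 1 H
  1 × N (charge +1): no H
  1 × O (aromatic): no H
  1 × O (charge -1): no H
  Total hydrogens = 11.
Molecular formula: C13H11FIN3O6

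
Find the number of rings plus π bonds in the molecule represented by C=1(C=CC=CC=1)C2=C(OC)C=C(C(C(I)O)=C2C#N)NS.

Molecular formula from the SMILES: C15H13IN2O2S.
DoU = (2C + 2 + N − H − X)/2 = (2·15 + 2 + 2 − 13 − 1)/2 = 20/2 = 10.
(Structurally: 2 ring(s) + 8 π bond(s) = 10.)

10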